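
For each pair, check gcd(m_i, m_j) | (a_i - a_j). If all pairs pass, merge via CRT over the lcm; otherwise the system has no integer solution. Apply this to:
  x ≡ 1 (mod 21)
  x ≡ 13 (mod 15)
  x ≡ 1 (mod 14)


Moduli 21, 15, 14 are not pairwise coprime, so CRT works modulo lcm(m_i) when all pairwise compatibility conditions hold.
Pairwise compatibility: gcd(m_i, m_j) must divide a_i - a_j for every pair.
Merge one congruence at a time:
  Start: x ≡ 1 (mod 21).
  Combine with x ≡ 13 (mod 15): gcd(21, 15) = 3; 13 - 1 = 12, which IS divisible by 3, so compatible.
    Write x = 1 + 21·t and substitute into x ≡ 13 (mod 15): 21·t ≡ 13 − 1 = 12 (mod 15).
    Divide the congruence (and modulus) by g = 3: 7·t ≡ 4 (mod 5).
    Reduce coefficients mod 5: 2·t ≡ 4 (mod 5).
    The inverse of 2 mod 5 is 3 (since 2·3 = 6 = 1·5 + 1), so t ≡ 3·4 = 12 ≡ 2 (mod 5).
    Then x = 1 + 21·2 = 43, valid modulo lcm(21, 15) = 105: x ≡ 43 (mod 105).
  Combine with x ≡ 1 (mod 14): gcd(105, 14) = 7; 1 - 43 = -42, which IS divisible by 7, so compatible.
    Write x = 43 + 105·t and substitute into x ≡ 1 (mod 14): 105·t ≡ 1 − 43 = -42 (mod 14).
    Divide the congruence (and modulus) by g = 7: 15·t ≡ -6 (mod 2).
    Reduce coefficients mod 2: 1·t ≡ 0 (mod 2).
    So t ≡ 0 (mod 2).
    Then x = 43 + 105·0 = 43, valid modulo lcm(105, 14) = 210: x ≡ 43 (mod 210).
Verify: 43 mod 21 = 1, 43 mod 15 = 13, 43 mod 14 = 1.

x ≡ 43 (mod 210).


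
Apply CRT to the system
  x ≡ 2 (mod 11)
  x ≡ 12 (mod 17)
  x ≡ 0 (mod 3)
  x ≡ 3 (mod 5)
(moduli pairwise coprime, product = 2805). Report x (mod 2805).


Product of moduli M = 11 · 17 · 3 · 5 = 2805.
Merge one congruence at a time:
  Start: x ≡ 2 (mod 11).
  Combine with x ≡ 12 (mod 17); new modulus lcm = 187.
    Write x = 2 + 11·t and substitute into x ≡ 12 (mod 17): 11·t ≡ 12 − 2 = 10 (mod 17).
    The inverse of 11 mod 17 is 14 (since 11·14 = 154 = 9·17 + 1), so t ≡ 14·10 = 140 ≡ 4 (mod 17).
    Then x = 2 + 11·4 = 46, valid modulo lcm(11, 17) = 187: x ≡ 46 (mod 187).
  Combine with x ≡ 0 (mod 3); new modulus lcm = 561.
    Write x = 46 + 187·t and substitute into x ≡ 0 (mod 3): 187·t ≡ 0 − 46 = -46 (mod 3).
    Reduce coefficients mod 3: 1·t ≡ 2 (mod 3).
    So t ≡ 2 (mod 3).
    Then x = 46 + 187·2 = 420, valid modulo lcm(187, 3) = 561: x ≡ 420 (mod 561).
  Combine with x ≡ 3 (mod 5); new modulus lcm = 2805.
    Write x = 420 + 561·t and substitute into x ≡ 3 (mod 5): 561·t ≡ 3 − 420 = -417 (mod 5).
    Reduce coefficients mod 5: 1·t ≡ 3 (mod 5).
    So t ≡ 3 (mod 5).
    Then x = 420 + 561·3 = 2103, valid modulo lcm(561, 5) = 2805: x ≡ 2103 (mod 2805).
Verify against each original: 2103 mod 11 = 2, 2103 mod 17 = 12, 2103 mod 3 = 0, 2103 mod 5 = 3.

x ≡ 2103 (mod 2805).


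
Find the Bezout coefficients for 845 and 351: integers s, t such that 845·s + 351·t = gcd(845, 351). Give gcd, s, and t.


Euclidean algorithm on (845, 351) — divide until remainder is 0:
  845 = 2 · 351 + 143
  351 = 2 · 143 + 65
  143 = 2 · 65 + 13
  65 = 5 · 13 + 0
gcd(845, 351) = 13.
Track Bezout coefficients alongside the remainders: start with r₀ = 845 = a·1 + b·0 (s = 1, t = 0) and r₁ = 351 = a·0 + b·1 (s = 0, t = 1); each new remainder r_{k+1} = r_{k-1} − q_k·r_k inherits s_{k+1} = s_{k-1} − q_k·s_k, t_{k+1} = t_{k-1} − q_k·t_k, so r_k = a·s_k + b·t_k at every step:
  q = 2: r = 143, s = 1 − 2·0 = 1, t = 0 − 2·1 = -2  (check: 845·1 + 351·(-2) = 143)
  q = 2: r = 65, s = 0 − 2·1 = -2, t = 1 − 2·(-2) = 5  (check: 845·(-2) + 351·5 = 65)
  q = 2: r = 13, s = 1 − 2·(-2) = 5, t = -2 − 2·5 = -12  (check: 845·5 + 351·(-12) = 13)
The row with r = 13 (the gcd) gives the Bezout coefficients s = 5, t = -12.
Result: 845 · (5) + 351 · (-12) = 13.

gcd(845, 351) = 13; s = 5, t = -12 (check: 845·5 + 351·(-12) = 13).


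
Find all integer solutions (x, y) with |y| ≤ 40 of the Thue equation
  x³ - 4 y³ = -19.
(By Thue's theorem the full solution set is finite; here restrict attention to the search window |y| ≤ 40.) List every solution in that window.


The equation is x³ - 4y³ = -19. For fixed y, x³ = 4·y³ − 19, so a solution requires the RHS to be a perfect cube.
Strategy: iterate y from -40 to 40, compute RHS = 4·y³ − 19, and check whether it is a (positive or negative) perfect cube.
Check small values of y:
  y = 0: RHS = -19 is not a perfect cube.
  y = 1: RHS = -15 is not a perfect cube.
  y = -1: RHS = -23 is not a perfect cube.
  y = 2: RHS = 13 is not a perfect cube.
  y = -2: RHS = -51 is not a perfect cube.
  y = 3: RHS = 89 is not a perfect cube.
  y = -3: RHS = -127 is not a perfect cube.
Continuing the search up to |y| = 40 finds no solutions either.
No (x, y) in the scanned range satisfies the equation.

No integer solutions with |y| ≤ 40.


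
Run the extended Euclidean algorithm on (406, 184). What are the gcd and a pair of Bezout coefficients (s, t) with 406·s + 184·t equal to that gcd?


Euclidean algorithm on (406, 184) — divide until remainder is 0:
  406 = 2 · 184 + 38
  184 = 4 · 38 + 32
  38 = 1 · 32 + 6
  32 = 5 · 6 + 2
  6 = 3 · 2 + 0
gcd(406, 184) = 2.
Track Bezout coefficients alongside the remainders: start with r₀ = 406 = a·1 + b·0 (s = 1, t = 0) and r₁ = 184 = a·0 + b·1 (s = 0, t = 1); each new remainder r_{k+1} = r_{k-1} − q_k·r_k inherits s_{k+1} = s_{k-1} − q_k·s_k, t_{k+1} = t_{k-1} − q_k·t_k, so r_k = a·s_k + b·t_k at every step:
  q = 2: r = 38, s = 1 − 2·0 = 1, t = 0 − 2·1 = -2  (check: 406·1 + 184·(-2) = 38)
  q = 4: r = 32, s = 0 − 4·1 = -4, t = 1 − 4·(-2) = 9  (check: 406·(-4) + 184·9 = 32)
  q = 1: r = 6, s = 1 − 1·(-4) = 5, t = -2 − 1·9 = -11  (check: 406·5 + 184·(-11) = 6)
  q = 5: r = 2, s = -4 − 5·5 = -29, t = 9 − 5·(-11) = 64  (check: 406·(-29) + 184·64 = 2)
The row with r = 2 (the gcd) gives the Bezout coefficients s = -29, t = 64.
Result: 406 · (-29) + 184 · (64) = 2.

gcd(406, 184) = 2; s = -29, t = 64 (check: 406·(-29) + 184·64 = 2).


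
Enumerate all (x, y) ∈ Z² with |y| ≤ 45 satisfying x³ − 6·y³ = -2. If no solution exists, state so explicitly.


The equation is x³ - 6y³ = -2. For fixed y, x³ = 6·y³ − 2, so a solution requires the RHS to be a perfect cube.
Strategy: iterate y from -45 to 45, compute RHS = 6·y³ − 2, and check whether it is a (positive or negative) perfect cube.
Check small values of y:
  y = 0: RHS = -2 is not a perfect cube.
  y = 1: RHS = 4 is not a perfect cube.
  y = -1: RHS = -8 = (-2)³ ⇒ x = -2 works.
  y = 2: RHS = 46 is not a perfect cube.
  y = -2: RHS = -50 is not a perfect cube.
  y = 3: RHS = 160 is not a perfect cube.
  y = -3: RHS = -164 is not a perfect cube.
Continuing the search up to |y| = 45 finds no further solutions beyond those listed.
Collected solutions: (-2, -1).

Solutions (with |y| ≤ 45): (-2, -1).


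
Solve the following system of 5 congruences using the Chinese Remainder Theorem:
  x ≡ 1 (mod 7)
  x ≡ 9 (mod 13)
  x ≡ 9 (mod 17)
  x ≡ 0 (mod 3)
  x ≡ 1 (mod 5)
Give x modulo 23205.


Product of moduli M = 7 · 13 · 17 · 3 · 5 = 23205.
Merge one congruence at a time:
  Start: x ≡ 1 (mod 7).
  Combine with x ≡ 9 (mod 13); new modulus lcm = 91.
    Write x = 1 + 7·t and substitute into x ≡ 9 (mod 13): 7·t ≡ 9 − 1 = 8 (mod 13).
    The inverse of 7 mod 13 is 2 (since 7·2 = 14 = 1·13 + 1), so t ≡ 2·8 = 16 ≡ 3 (mod 13).
    Then x = 1 + 7·3 = 22, valid modulo lcm(7, 13) = 91: x ≡ 22 (mod 91).
  Combine with x ≡ 9 (mod 17); new modulus lcm = 1547.
    Write x = 22 + 91·t and substitute into x ≡ 9 (mod 17): 91·t ≡ 9 − 22 = -13 (mod 17).
    Reduce coefficients mod 17: 6·t ≡ 4 (mod 17).
    The inverse of 6 mod 17 is 3 (since 6·3 = 18 = 1·17 + 1), so t ≡ 3·4 = 12 ≡ 12 (mod 17).
    Then x = 22 + 91·12 = 1114, valid modulo lcm(91, 17) = 1547: x ≡ 1114 (mod 1547).
  Combine with x ≡ 0 (mod 3); new modulus lcm = 4641.
    Write x = 1114 + 1547·t and substitute into x ≡ 0 (mod 3): 1547·t ≡ 0 − 1114 = -1114 (mod 3).
    Reduce coefficients mod 3: 2·t ≡ 2 (mod 3).
    The inverse of 2 mod 3 is 2 (since 2·2 = 4 = 1·3 + 1), so t ≡ 2·2 = 4 ≡ 1 (mod 3).
    Then x = 1114 + 1547·1 = 2661, valid modulo lcm(1547, 3) = 4641: x ≡ 2661 (mod 4641).
  Combine with x ≡ 1 (mod 5); new modulus lcm = 23205.
    Write x = 2661 + 4641·t and substitute into x ≡ 1 (mod 5): 4641·t ≡ 1 − 2661 = -2660 (mod 5).
    Reduce coefficients mod 5: 1·t ≡ 0 (mod 5).
    So t ≡ 0 (mod 5).
    Then x = 2661 + 4641·0 = 2661, valid modulo lcm(4641, 5) = 23205: x ≡ 2661 (mod 23205).
Verify against each original: 2661 mod 7 = 1, 2661 mod 13 = 9, 2661 mod 17 = 9, 2661 mod 3 = 0, 2661 mod 5 = 1.

x ≡ 2661 (mod 23205).


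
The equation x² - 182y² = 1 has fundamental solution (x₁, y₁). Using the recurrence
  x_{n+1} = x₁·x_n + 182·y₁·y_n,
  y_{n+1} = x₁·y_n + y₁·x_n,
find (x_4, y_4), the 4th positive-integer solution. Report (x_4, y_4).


Step 1: Find the fundamental solution (x₁, y₁) of x² - 182y² = 1.
  Expand √182 as a continued fraction. a₀ = ⌊√182⌋ = 13; iterate m_{k+1} = d_k·a_k − m_k, d_{k+1} = (182 − m_{k+1}²)/d_k, a_{k+1} = ⌊(a₀ + m_{k+1})/d_{k+1}⌋ (starting m₀ = 0, d₀ = 1), with convergents p_k = a_k·p_{k-1} + p_{k-2}, q_k = a_k·q_{k-1} + q_{k-2} (p₋₁ = 1, q₋₁ = 0):
  k = 0: a₀ = 13; p₀/q₀ = 13/1; p₀² − 182·q₀² = 169 − 182 = -13.
  k = 1: m = 13, d = 13, a = ⌊(13 + 13)/13⌋ = 2; p/q = (2·13 + 1)/(2·1 + 0) = 27/2; p² − 182·q² = 729 − 728 = 1.
  The first convergent with p² − 182·q² = 1 gives the fundamental solution (x₁, y₁) = (27, 2).
Step 2: Apply the recurrence (x_{n+1}, y_{n+1}) = (x₁x_n + 182y₁y_n, x₁y_n + y₁x_n) repeatedly.
  From (x_1, y_1) = (27, 2): x_2 = 27·27 + 182·2·2 = 1457; y_2 = 27·2 + 2·27 = 108.
  From (x_2, y_2) = (1457, 108): x_3 = 27·1457 + 182·2·108 = 78651; y_3 = 27·108 + 2·1457 = 5830.
  From (x_3, y_3) = (78651, 5830): x_4 = 27·78651 + 182·2·5830 = 4245697; y_4 = 27·5830 + 2·78651 = 314712.
Step 3: Verify x_4² - 182·y_4² = 18025943015809 - 18025943015808 = 1 (should be 1). ✓

(x_1, y_1) = (27, 2); (x_4, y_4) = (4245697, 314712).


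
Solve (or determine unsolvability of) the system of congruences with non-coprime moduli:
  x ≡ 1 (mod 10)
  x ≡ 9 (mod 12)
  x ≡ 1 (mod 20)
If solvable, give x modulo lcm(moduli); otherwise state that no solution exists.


Moduli 10, 12, 20 are not pairwise coprime, so CRT works modulo lcm(m_i) when all pairwise compatibility conditions hold.
Pairwise compatibility: gcd(m_i, m_j) must divide a_i - a_j for every pair.
Merge one congruence at a time:
  Start: x ≡ 1 (mod 10).
  Combine with x ≡ 9 (mod 12): gcd(10, 12) = 2; 9 - 1 = 8, which IS divisible by 2, so compatible.
    Write x = 1 + 10·t and substitute into x ≡ 9 (mod 12): 10·t ≡ 9 − 1 = 8 (mod 12).
    Divide the congruence (and modulus) by g = 2: 5·t ≡ 4 (mod 6).
    The inverse of 5 mod 6 is 5 (since 5·5 = 25 = 4·6 + 1), so t ≡ 5·4 = 20 ≡ 2 (mod 6).
    Then x = 1 + 10·2 = 21, valid modulo lcm(10, 12) = 60: x ≡ 21 (mod 60).
  Combine with x ≡ 1 (mod 20): gcd(60, 20) = 20; 1 - 21 = -20, which IS divisible by 20, so compatible.
    Write x = 21 + 60·t and substitute into x ≡ 1 (mod 20): 60·t ≡ 1 − 21 = -20 (mod 20).
    Divide the congruence (and modulus) by g = 20: 3·t ≡ -1 (mod 1).
    Modulo 1 every t works; take t = 0.
    Then x = 21 + 60·0 = 21, valid modulo lcm(60, 20) = 60: x ≡ 21 (mod 60).
Verify: 21 mod 10 = 1, 21 mod 12 = 9, 21 mod 20 = 1.

x ≡ 21 (mod 60).


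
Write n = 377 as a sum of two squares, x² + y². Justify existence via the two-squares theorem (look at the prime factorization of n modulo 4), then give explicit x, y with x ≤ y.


Step 1: Factor n = 377 = 13 · 29.
Step 2: Check the mod-4 condition on each prime factor: 13 ≡ 1 (mod 4), exponent 1; 29 ≡ 1 (mod 4), exponent 1.
All primes ≡ 3 (mod 4) appear to even exponent (or don't appear), so by the two-squares theorem n IS expressible as a sum of two squares.
Step 3: Build a representation. Here n = 13 · 29 is a product of primes ≡ 1 (mod 4). Each prime p ≡ 1 (mod 4) is itself a sum of two squares; find a² by testing p − a² for a perfect square:
  13: 13 − 1² = 12, 13 − 2² = 9 = 3² ⇒ 13 = 2² + 3².
  29: 29 − 1² = 28, 29 − 2² = 25 = 5² ⇒ 29 = 2² + 5².
  Combine using the Brahmagupta–Fibonacci identity (a² + b²)(c² + d²) = (ac − bd)² + (ad + bc)² = (ac + bd)² + (ad − bc)²:
  13 · 29 = 377: from (2² + 3²)(2² + 5²), take (2·2 − 3·5, 2·5 + 3·2) = (4 − 15, 10 + 6) = (-11, 16); dropping signs (only squares matter) gives (11, 16); check 11² + 16² = 121 + 256 = 377 ✓.
Step 4: Order so x ≤ y and verify: 11² + 16² = 121 + 256 = 377 = n. ✓

n = 377 = 11² + 16² (one valid representation with x ≤ y).


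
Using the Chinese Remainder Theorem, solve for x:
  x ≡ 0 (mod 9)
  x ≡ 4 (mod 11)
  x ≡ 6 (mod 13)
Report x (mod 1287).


Moduli 9, 11, 13 are pairwise coprime; by CRT there is a unique solution modulo M = 9 · 11 · 13 = 1287.
Solve pairwise, accumulating the modulus:
  Start with x ≡ 0 (mod 9).
  Combine with x ≡ 4 (mod 11): since gcd(9, 11) = 1, we get a unique residue mod 99.
    Write x = 0 + 9·t and substitute into x ≡ 4 (mod 11): 9·t ≡ 4 − 0 = 4 (mod 11).
    The inverse of 9 mod 11 is 5 (since 9·5 = 45 = 4·11 + 1), so t ≡ 5·4 = 20 ≡ 9 (mod 11).
    Then x = 0 + 9·9 = 81, valid modulo lcm(9, 11) = 99: x ≡ 81 (mod 99).
  Combine with x ≡ 6 (mod 13): since gcd(99, 13) = 1, we get a unique residue mod 1287.
    Write x = 81 + 99·t and substitute into x ≡ 6 (mod 13): 99·t ≡ 6 − 81 = -75 (mod 13).
    Reduce coefficients mod 13: 8·t ≡ 3 (mod 13).
    The inverse of 8 mod 13 is 5 (since 8·5 = 40 = 3·13 + 1), so t ≡ 5·3 = 15 ≡ 2 (mod 13).
    Then x = 81 + 99·2 = 279, valid modulo lcm(99, 13) = 1287: x ≡ 279 (mod 1287).
Verify: 279 mod 9 = 0 ✓, 279 mod 11 = 4 ✓, 279 mod 13 = 6 ✓.

x ≡ 279 (mod 1287).


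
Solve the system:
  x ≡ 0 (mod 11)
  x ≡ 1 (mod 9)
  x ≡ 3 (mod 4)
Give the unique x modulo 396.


Moduli 11, 9, 4 are pairwise coprime; by CRT there is a unique solution modulo M = 11 · 9 · 4 = 396.
Solve pairwise, accumulating the modulus:
  Start with x ≡ 0 (mod 11).
  Combine with x ≡ 1 (mod 9): since gcd(11, 9) = 1, we get a unique residue mod 99.
    Write x = 0 + 11·t and substitute into x ≡ 1 (mod 9): 11·t ≡ 1 − 0 = 1 (mod 9).
    Reduce coefficients mod 9: 2·t ≡ 1 (mod 9).
    The inverse of 2 mod 9 is 5 (since 2·5 = 10 = 1·9 + 1), so t ≡ 5·1 = 5 ≡ 5 (mod 9).
    Then x = 0 + 11·5 = 55, valid modulo lcm(11, 9) = 99: x ≡ 55 (mod 99).
  Combine with x ≡ 3 (mod 4): since gcd(99, 4) = 1, we get a unique residue mod 396.
    Write x = 55 + 99·t and substitute into x ≡ 3 (mod 4): 99·t ≡ 3 − 55 = -52 (mod 4).
    Reduce coefficients mod 4: 3·t ≡ 0 (mod 4).
    The inverse of 3 mod 4 is 3 (since 3·3 = 9 = 2·4 + 1), so t ≡ 3·0 = 0 ≡ 0 (mod 4).
    Then x = 55 + 99·0 = 55, valid modulo lcm(99, 4) = 396: x ≡ 55 (mod 396).
Verify: 55 mod 11 = 0 ✓, 55 mod 9 = 1 ✓, 55 mod 4 = 3 ✓.

x ≡ 55 (mod 396).


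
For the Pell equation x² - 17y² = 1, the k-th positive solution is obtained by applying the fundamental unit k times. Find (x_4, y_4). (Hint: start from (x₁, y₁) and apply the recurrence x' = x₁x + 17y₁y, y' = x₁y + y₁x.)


Step 1: Find the fundamental solution (x₁, y₁) of x² - 17y² = 1.
  Expand √17 as a continued fraction. a₀ = ⌊√17⌋ = 4; iterate m_{k+1} = d_k·a_k − m_k, d_{k+1} = (17 − m_{k+1}²)/d_k, a_{k+1} = ⌊(a₀ + m_{k+1})/d_{k+1}⌋ (starting m₀ = 0, d₀ = 1), with convergents p_k = a_k·p_{k-1} + p_{k-2}, q_k = a_k·q_{k-1} + q_{k-2} (p₋₁ = 1, q₋₁ = 0):
  k = 0: a₀ = 4; p₀/q₀ = 4/1; p₀² − 17·q₀² = 16 − 17 = -1.
  k = 1: m = 4, d = 1, a = ⌊(4 + 4)/1⌋ = 8; p/q = (8·4 + 1)/(8·1 + 0) = 33/8; p² − 17·q² = 1089 − 1088 = 1.
  The first convergent with p² − 17·q² = 1 gives the fundamental solution (x₁, y₁) = (33, 8).
Step 2: Apply the recurrence (x_{n+1}, y_{n+1}) = (x₁x_n + 17y₁y_n, x₁y_n + y₁x_n) repeatedly.
  From (x_1, y_1) = (33, 8): x_2 = 33·33 + 17·8·8 = 2177; y_2 = 33·8 + 8·33 = 528.
  From (x_2, y_2) = (2177, 528): x_3 = 33·2177 + 17·8·528 = 143649; y_3 = 33·528 + 8·2177 = 34840.
  From (x_3, y_3) = (143649, 34840): x_4 = 33·143649 + 17·8·34840 = 9478657; y_4 = 33·34840 + 8·143649 = 2298912.
Step 3: Verify x_4² - 17·y_4² = 89844938523649 - 89844938523648 = 1 (should be 1). ✓

(x_1, y_1) = (33, 8); (x_4, y_4) = (9478657, 2298912).


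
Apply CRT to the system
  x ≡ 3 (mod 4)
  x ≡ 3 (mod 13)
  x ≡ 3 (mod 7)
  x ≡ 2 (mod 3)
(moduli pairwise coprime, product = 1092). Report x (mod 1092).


Product of moduli M = 4 · 13 · 7 · 3 = 1092.
Merge one congruence at a time:
  Start: x ≡ 3 (mod 4).
  Combine with x ≡ 3 (mod 13); new modulus lcm = 52.
    Write x = 3 + 4·t and substitute into x ≡ 3 (mod 13): 4·t ≡ 3 − 3 = 0 (mod 13).
    The inverse of 4 mod 13 is 10 (since 4·10 = 40 = 3·13 + 1), so t ≡ 10·0 = 0 ≡ 0 (mod 13).
    Then x = 3 + 4·0 = 3, valid modulo lcm(4, 13) = 52: x ≡ 3 (mod 52).
  Combine with x ≡ 3 (mod 7); new modulus lcm = 364.
    Write x = 3 + 52·t and substitute into x ≡ 3 (mod 7): 52·t ≡ 3 − 3 = 0 (mod 7).
    Reduce coefficients mod 7: 3·t ≡ 0 (mod 7).
    The inverse of 3 mod 7 is 5 (since 3·5 = 15 = 2·7 + 1), so t ≡ 5·0 = 0 ≡ 0 (mod 7).
    Then x = 3 + 52·0 = 3, valid modulo lcm(52, 7) = 364: x ≡ 3 (mod 364).
  Combine with x ≡ 2 (mod 3); new modulus lcm = 1092.
    Write x = 3 + 364·t and substitute into x ≡ 2 (mod 3): 364·t ≡ 2 − 3 = -1 (mod 3).
    Reduce coefficients mod 3: 1·t ≡ 2 (mod 3).
    So t ≡ 2 (mod 3).
    Then x = 3 + 364·2 = 731, valid modulo lcm(364, 3) = 1092: x ≡ 731 (mod 1092).
Verify against each original: 731 mod 4 = 3, 731 mod 13 = 3, 731 mod 7 = 3, 731 mod 3 = 2.

x ≡ 731 (mod 1092).


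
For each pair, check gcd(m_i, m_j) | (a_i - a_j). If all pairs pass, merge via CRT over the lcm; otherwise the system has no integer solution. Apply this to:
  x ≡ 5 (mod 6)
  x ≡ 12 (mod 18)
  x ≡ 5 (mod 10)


Moduli 6, 18, 10 are not pairwise coprime, so CRT works modulo lcm(m_i) when all pairwise compatibility conditions hold.
Pairwise compatibility: gcd(m_i, m_j) must divide a_i - a_j for every pair.
Merge one congruence at a time:
  Start: x ≡ 5 (mod 6).
  Combine with x ≡ 12 (mod 18): gcd(6, 18) = 6, and 12 - 5 = 7 is NOT divisible by 6.
    ⇒ system is inconsistent (no integer solution).

No solution (the system is inconsistent).


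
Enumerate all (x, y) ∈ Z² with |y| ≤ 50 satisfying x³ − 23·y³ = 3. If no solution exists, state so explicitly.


The equation is x³ - 23y³ = 3. For fixed y, x³ = 23·y³ + 3, so a solution requires the RHS to be a perfect cube.
Strategy: iterate y from -50 to 50, compute RHS = 23·y³ + 3, and check whether it is a (positive or negative) perfect cube.
Check small values of y:
  y = 0: RHS = 3 is not a perfect cube.
  y = 1: RHS = 26 is not a perfect cube.
  y = -1: RHS = -20 is not a perfect cube.
  y = 2: RHS = 187 is not a perfect cube.
  y = -2: RHS = -181 is not a perfect cube.
  y = 3: RHS = 624 is not a perfect cube.
  y = -3: RHS = -618 is not a perfect cube.
Continuing the search up to |y| = 50 finds no solutions either.
No (x, y) in the scanned range satisfies the equation.

No integer solutions with |y| ≤ 50.


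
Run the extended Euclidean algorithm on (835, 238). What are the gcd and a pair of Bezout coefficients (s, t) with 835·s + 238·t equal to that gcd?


Euclidean algorithm on (835, 238) — divide until remainder is 0:
  835 = 3 · 238 + 121
  238 = 1 · 121 + 117
  121 = 1 · 117 + 4
  117 = 29 · 4 + 1
  4 = 4 · 1 + 0
gcd(835, 238) = 1.
Track Bezout coefficients alongside the remainders: start with r₀ = 835 = a·1 + b·0 (s = 1, t = 0) and r₁ = 238 = a·0 + b·1 (s = 0, t = 1); each new remainder r_{k+1} = r_{k-1} − q_k·r_k inherits s_{k+1} = s_{k-1} − q_k·s_k, t_{k+1} = t_{k-1} − q_k·t_k, so r_k = a·s_k + b·t_k at every step:
  q = 3: r = 121, s = 1 − 3·0 = 1, t = 0 − 3·1 = -3  (check: 835·1 + 238·(-3) = 121)
  q = 1: r = 117, s = 0 − 1·1 = -1, t = 1 − 1·(-3) = 4  (check: 835·(-1) + 238·4 = 117)
  q = 1: r = 4, s = 1 − 1·(-1) = 2, t = -3 − 1·4 = -7  (check: 835·2 + 238·(-7) = 4)
  q = 29: r = 1, s = -1 − 29·2 = -59, t = 4 − 29·(-7) = 207  (check: 835·(-59) + 238·207 = 1)
The row with r = 1 (the gcd) gives the Bezout coefficients s = -59, t = 207.
Result: 835 · (-59) + 238 · (207) = 1.

gcd(835, 238) = 1; s = -59, t = 207 (check: 835·(-59) + 238·207 = 1).


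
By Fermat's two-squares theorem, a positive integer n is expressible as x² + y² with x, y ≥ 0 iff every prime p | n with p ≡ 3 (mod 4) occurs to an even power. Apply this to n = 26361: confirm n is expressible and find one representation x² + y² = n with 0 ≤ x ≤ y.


Step 1: Factor n = 26361 = 3^2 · 29 · 101.
Step 2: Check the mod-4 condition on each prime factor: 3 ≡ 3 (mod 4), exponent 2 (must be even); 29 ≡ 1 (mod 4), exponent 1; 101 ≡ 1 (mod 4), exponent 1.
All primes ≡ 3 (mod 4) appear to even exponent (or don't appear), so by the two-squares theorem n IS expressible as a sum of two squares.
Step 3: Build a representation. Group n = k² · m with k = 3 and m = 29 · 101 = 2929 (a product of primes ≡ 1 (mod 4)); a representation of m scales to one of n via (k·x)² + (k·y)² = k²(x² + y²). Each prime p ≡ 1 (mod 4) is itself a sum of two squares; find a² by testing p − a² for a perfect square:
  29: 29 − 1² = 28, 29 − 2² = 25 = 5² ⇒ 29 = 2² + 5².
  101: 101 − 1² = 100 = 10² ⇒ 101 = 1² + 10².
  Combine using the Brahmagupta–Fibonacci identity (a² + b²)(c² + d²) = (ac − bd)² + (ad + bc)² = (ac + bd)² + (ad − bc)²:
  29 · 101 = 2929: from (2² + 5²)(1² + 10²), take (2·1 − 5·10, 2·10 + 5·1) = (2 − 50, 20 + 5) = (-48, 25); dropping signs (only squares matter) gives (48, 25); check 48² + 25² = 2304 + 625 = 2929 ✓.
  Scale by k = 3: (3·48, 3·25) = (144, 75).
Step 4: Order so x ≤ y and verify: 75² + 144² = 5625 + 20736 = 26361 = n. ✓

n = 26361 = 75² + 144² (one valid representation with x ≤ y).


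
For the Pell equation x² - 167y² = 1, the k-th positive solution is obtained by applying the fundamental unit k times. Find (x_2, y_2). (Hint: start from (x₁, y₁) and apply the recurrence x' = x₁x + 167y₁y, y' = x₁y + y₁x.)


Step 1: Find the fundamental solution (x₁, y₁) of x² - 167y² = 1.
  Expand √167 as a continued fraction. a₀ = ⌊√167⌋ = 12; iterate m_{k+1} = d_k·a_k − m_k, d_{k+1} = (167 − m_{k+1}²)/d_k, a_{k+1} = ⌊(a₀ + m_{k+1})/d_{k+1}⌋ (starting m₀ = 0, d₀ = 1), with convergents p_k = a_k·p_{k-1} + p_{k-2}, q_k = a_k·q_{k-1} + q_{k-2} (p₋₁ = 1, q₋₁ = 0):
  k = 0: a₀ = 12; p₀/q₀ = 12/1; p₀² − 167·q₀² = 144 − 167 = -23.
  k = 1: m = 12, d = 23, a = ⌊(12 + 12)/23⌋ = 1; p/q = (1·12 + 1)/(1·1 + 0) = 13/1; p² − 167·q² = 169 − 167 = 2.
  k = 2: m = 11, d = 2, a = ⌊(12 + 11)/2⌋ = 11; p/q = (11·13 + 12)/(11·1 + 1) = 155/12; p² − 167·q² = 24025 − 24048 = -23.
  k = 3: m = 11, d = 23, a = ⌊(12 + 11)/23⌋ = 1; p/q = (1·155 + 13)/(1·12 + 1) = 168/13; p² − 167·q² = 28224 − 28223 = 1.
  The first convergent with p² − 167·q² = 1 gives the fundamental solution (x₁, y₁) = (168, 13).
Step 2: Apply the recurrence (x_{n+1}, y_{n+1}) = (x₁x_n + 167y₁y_n, x₁y_n + y₁x_n) repeatedly.
  From (x_1, y_1) = (168, 13): x_2 = 168·168 + 167·13·13 = 56447; y_2 = 168·13 + 13·168 = 4368.
Step 3: Verify x_2² - 167·y_2² = 3186263809 - 3186263808 = 1 (should be 1). ✓

(x_1, y_1) = (168, 13); (x_2, y_2) = (56447, 4368).


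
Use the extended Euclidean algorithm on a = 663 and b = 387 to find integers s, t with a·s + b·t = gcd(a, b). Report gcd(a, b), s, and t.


Euclidean algorithm on (663, 387) — divide until remainder is 0:
  663 = 1 · 387 + 276
  387 = 1 · 276 + 111
  276 = 2 · 111 + 54
  111 = 2 · 54 + 3
  54 = 18 · 3 + 0
gcd(663, 387) = 3.
Track Bezout coefficients alongside the remainders: start with r₀ = 663 = a·1 + b·0 (s = 1, t = 0) and r₁ = 387 = a·0 + b·1 (s = 0, t = 1); each new remainder r_{k+1} = r_{k-1} − q_k·r_k inherits s_{k+1} = s_{k-1} − q_k·s_k, t_{k+1} = t_{k-1} − q_k·t_k, so r_k = a·s_k + b·t_k at every step:
  q = 1: r = 276, s = 1 − 1·0 = 1, t = 0 − 1·1 = -1  (check: 663·1 + 387·(-1) = 276)
  q = 1: r = 111, s = 0 − 1·1 = -1, t = 1 − 1·(-1) = 2  (check: 663·(-1) + 387·2 = 111)
  q = 2: r = 54, s = 1 − 2·(-1) = 3, t = -1 − 2·2 = -5  (check: 663·3 + 387·(-5) = 54)
  q = 2: r = 3, s = -1 − 2·3 = -7, t = 2 − 2·(-5) = 12  (check: 663·(-7) + 387·12 = 3)
The row with r = 3 (the gcd) gives the Bezout coefficients s = -7, t = 12.
Result: 663 · (-7) + 387 · (12) = 3.

gcd(663, 387) = 3; s = -7, t = 12 (check: 663·(-7) + 387·12 = 3).


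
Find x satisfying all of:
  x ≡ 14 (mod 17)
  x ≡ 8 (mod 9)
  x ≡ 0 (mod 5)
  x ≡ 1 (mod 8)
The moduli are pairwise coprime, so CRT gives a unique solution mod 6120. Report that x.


Product of moduli M = 17 · 9 · 5 · 8 = 6120.
Merge one congruence at a time:
  Start: x ≡ 14 (mod 17).
  Combine with x ≡ 8 (mod 9); new modulus lcm = 153.
    Write x = 14 + 17·t and substitute into x ≡ 8 (mod 9): 17·t ≡ 8 − 14 = -6 (mod 9).
    Reduce coefficients mod 9: 8·t ≡ 3 (mod 9).
    The inverse of 8 mod 9 is 8 (since 8·8 = 64 = 7·9 + 1), so t ≡ 8·3 = 24 ≡ 6 (mod 9).
    Then x = 14 + 17·6 = 116, valid modulo lcm(17, 9) = 153: x ≡ 116 (mod 153).
  Combine with x ≡ 0 (mod 5); new modulus lcm = 765.
    Write x = 116 + 153·t and substitute into x ≡ 0 (mod 5): 153·t ≡ 0 − 116 = -116 (mod 5).
    Reduce coefficients mod 5: 3·t ≡ 4 (mod 5).
    The inverse of 3 mod 5 is 2 (since 3·2 = 6 = 1·5 + 1), so t ≡ 2·4 = 8 ≡ 3 (mod 5).
    Then x = 116 + 153·3 = 575, valid modulo lcm(153, 5) = 765: x ≡ 575 (mod 765).
  Combine with x ≡ 1 (mod 8); new modulus lcm = 6120.
    Write x = 575 + 765·t and substitute into x ≡ 1 (mod 8): 765·t ≡ 1 − 575 = -574 (mod 8).
    Reduce coefficients mod 8: 5·t ≡ 2 (mod 8).
    The inverse of 5 mod 8 is 5 (since 5·5 = 25 = 3·8 + 1), so t ≡ 5·2 = 10 ≡ 2 (mod 8).
    Then x = 575 + 765·2 = 2105, valid modulo lcm(765, 8) = 6120: x ≡ 2105 (mod 6120).
Verify against each original: 2105 mod 17 = 14, 2105 mod 9 = 8, 2105 mod 5 = 0, 2105 mod 8 = 1.

x ≡ 2105 (mod 6120).


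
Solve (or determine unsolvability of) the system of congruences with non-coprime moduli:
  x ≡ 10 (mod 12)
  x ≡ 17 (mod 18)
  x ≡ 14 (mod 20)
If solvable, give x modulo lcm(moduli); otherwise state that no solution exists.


Moduli 12, 18, 20 are not pairwise coprime, so CRT works modulo lcm(m_i) when all pairwise compatibility conditions hold.
Pairwise compatibility: gcd(m_i, m_j) must divide a_i - a_j for every pair.
Merge one congruence at a time:
  Start: x ≡ 10 (mod 12).
  Combine with x ≡ 17 (mod 18): gcd(12, 18) = 6, and 17 - 10 = 7 is NOT divisible by 6.
    ⇒ system is inconsistent (no integer solution).

No solution (the system is inconsistent).


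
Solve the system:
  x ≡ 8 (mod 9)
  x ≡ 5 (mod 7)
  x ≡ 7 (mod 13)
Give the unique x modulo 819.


Moduli 9, 7, 13 are pairwise coprime; by CRT there is a unique solution modulo M = 9 · 7 · 13 = 819.
Solve pairwise, accumulating the modulus:
  Start with x ≡ 8 (mod 9).
  Combine with x ≡ 5 (mod 7): since gcd(9, 7) = 1, we get a unique residue mod 63.
    Write x = 8 + 9·t and substitute into x ≡ 5 (mod 7): 9·t ≡ 5 − 8 = -3 (mod 7).
    Reduce coefficients mod 7: 2·t ≡ 4 (mod 7).
    The inverse of 2 mod 7 is 4 (since 2·4 = 8 = 1·7 + 1), so t ≡ 4·4 = 16 ≡ 2 (mod 7).
    Then x = 8 + 9·2 = 26, valid modulo lcm(9, 7) = 63: x ≡ 26 (mod 63).
  Combine with x ≡ 7 (mod 13): since gcd(63, 13) = 1, we get a unique residue mod 819.
    Write x = 26 + 63·t and substitute into x ≡ 7 (mod 13): 63·t ≡ 7 − 26 = -19 (mod 13).
    Reduce coefficients mod 13: 11·t ≡ 7 (mod 13).
    The inverse of 11 mod 13 is 6 (since 11·6 = 66 = 5·13 + 1), so t ≡ 6·7 = 42 ≡ 3 (mod 13).
    Then x = 26 + 63·3 = 215, valid modulo lcm(63, 13) = 819: x ≡ 215 (mod 819).
Verify: 215 mod 9 = 8 ✓, 215 mod 7 = 5 ✓, 215 mod 13 = 7 ✓.

x ≡ 215 (mod 819).


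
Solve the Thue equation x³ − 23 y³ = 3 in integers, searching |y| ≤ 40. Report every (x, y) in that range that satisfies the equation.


The equation is x³ - 23y³ = 3. For fixed y, x³ = 23·y³ + 3, so a solution requires the RHS to be a perfect cube.
Strategy: iterate y from -40 to 40, compute RHS = 23·y³ + 3, and check whether it is a (positive or negative) perfect cube.
Check small values of y:
  y = 0: RHS = 3 is not a perfect cube.
  y = 1: RHS = 26 is not a perfect cube.
  y = -1: RHS = -20 is not a perfect cube.
  y = 2: RHS = 187 is not a perfect cube.
  y = -2: RHS = -181 is not a perfect cube.
  y = 3: RHS = 624 is not a perfect cube.
  y = -3: RHS = -618 is not a perfect cube.
Continuing the search up to |y| = 40 finds no solutions either.
No (x, y) in the scanned range satisfies the equation.

No integer solutions with |y| ≤ 40.


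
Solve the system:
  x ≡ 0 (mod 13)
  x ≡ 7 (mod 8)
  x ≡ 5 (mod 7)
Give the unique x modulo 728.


Moduli 13, 8, 7 are pairwise coprime; by CRT there is a unique solution modulo M = 13 · 8 · 7 = 728.
Solve pairwise, accumulating the modulus:
  Start with x ≡ 0 (mod 13).
  Combine with x ≡ 7 (mod 8): since gcd(13, 8) = 1, we get a unique residue mod 104.
    Write x = 0 + 13·t and substitute into x ≡ 7 (mod 8): 13·t ≡ 7 − 0 = 7 (mod 8).
    Reduce coefficients mod 8: 5·t ≡ 7 (mod 8).
    The inverse of 5 mod 8 is 5 (since 5·5 = 25 = 3·8 + 1), so t ≡ 5·7 = 35 ≡ 3 (mod 8).
    Then x = 0 + 13·3 = 39, valid modulo lcm(13, 8) = 104: x ≡ 39 (mod 104).
  Combine with x ≡ 5 (mod 7): since gcd(104, 7) = 1, we get a unique residue mod 728.
    Write x = 39 + 104·t and substitute into x ≡ 5 (mod 7): 104·t ≡ 5 − 39 = -34 (mod 7).
    Reduce coefficients mod 7: 6·t ≡ 1 (mod 7).
    The inverse of 6 mod 7 is 6 (since 6·6 = 36 = 5·7 + 1), so t ≡ 6·1 = 6 ≡ 6 (mod 7).
    Then x = 39 + 104·6 = 663, valid modulo lcm(104, 7) = 728: x ≡ 663 (mod 728).
Verify: 663 mod 13 = 0 ✓, 663 mod 8 = 7 ✓, 663 mod 7 = 5 ✓.

x ≡ 663 (mod 728).


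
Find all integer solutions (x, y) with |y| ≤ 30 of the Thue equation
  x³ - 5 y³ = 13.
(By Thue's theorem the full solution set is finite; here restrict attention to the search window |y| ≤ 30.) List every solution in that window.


The equation is x³ - 5y³ = 13. For fixed y, x³ = 5·y³ + 13, so a solution requires the RHS to be a perfect cube.
Strategy: iterate y from -30 to 30, compute RHS = 5·y³ + 13, and check whether it is a (positive or negative) perfect cube.
Check small values of y:
  y = 0: RHS = 13 is not a perfect cube.
  y = 1: RHS = 18 is not a perfect cube.
  y = -1: RHS = 8 = (2)³ ⇒ x = 2 works.
  y = 2: RHS = 53 is not a perfect cube.
  y = -2: RHS = -27 = (-3)³ ⇒ x = -3 works.
  y = 3: RHS = 148 is not a perfect cube.
  y = -3: RHS = -122 is not a perfect cube.
Continuing, at y = 7: RHS = 1728 = (12)³ ⇒ x = 12 works.
Searching the remaining y in |y| ≤ 30 finds no further solutions.
Collected solutions: (2, -1), (-3, -2), (12, 7).

Solutions (with |y| ≤ 30): (2, -1), (-3, -2), (12, 7).


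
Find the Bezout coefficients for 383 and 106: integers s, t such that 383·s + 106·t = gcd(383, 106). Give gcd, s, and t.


Euclidean algorithm on (383, 106) — divide until remainder is 0:
  383 = 3 · 106 + 65
  106 = 1 · 65 + 41
  65 = 1 · 41 + 24
  41 = 1 · 24 + 17
  24 = 1 · 17 + 7
  17 = 2 · 7 + 3
  7 = 2 · 3 + 1
  3 = 3 · 1 + 0
gcd(383, 106) = 1.
Track Bezout coefficients alongside the remainders: start with r₀ = 383 = a·1 + b·0 (s = 1, t = 0) and r₁ = 106 = a·0 + b·1 (s = 0, t = 1); each new remainder r_{k+1} = r_{k-1} − q_k·r_k inherits s_{k+1} = s_{k-1} − q_k·s_k, t_{k+1} = t_{k-1} − q_k·t_k, so r_k = a·s_k + b·t_k at every step:
  q = 3: r = 65, s = 1 − 3·0 = 1, t = 0 − 3·1 = -3  (check: 383·1 + 106·(-3) = 65)
  q = 1: r = 41, s = 0 − 1·1 = -1, t = 1 − 1·(-3) = 4  (check: 383·(-1) + 106·4 = 41)
  q = 1: r = 24, s = 1 − 1·(-1) = 2, t = -3 − 1·4 = -7  (check: 383·2 + 106·(-7) = 24)
  q = 1: r = 17, s = -1 − 1·2 = -3, t = 4 − 1·(-7) = 11  (check: 383·(-3) + 106·11 = 17)
  q = 1: r = 7, s = 2 − 1·(-3) = 5, t = -7 − 1·11 = -18  (check: 383·5 + 106·(-18) = 7)
  q = 2: r = 3, s = -3 − 2·5 = -13, t = 11 − 2·(-18) = 47  (check: 383·(-13) + 106·47 = 3)
  q = 2: r = 1, s = 5 − 2·(-13) = 31, t = -18 − 2·47 = -112  (check: 383·31 + 106·(-112) = 1)
The row with r = 1 (the gcd) gives the Bezout coefficients s = 31, t = -112.
Result: 383 · (31) + 106 · (-112) = 1.

gcd(383, 106) = 1; s = 31, t = -112 (check: 383·31 + 106·(-112) = 1).


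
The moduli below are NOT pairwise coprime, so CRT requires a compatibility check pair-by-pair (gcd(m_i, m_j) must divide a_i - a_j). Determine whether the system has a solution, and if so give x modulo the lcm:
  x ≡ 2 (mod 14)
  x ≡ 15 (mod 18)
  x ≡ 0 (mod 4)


Moduli 14, 18, 4 are not pairwise coprime, so CRT works modulo lcm(m_i) when all pairwise compatibility conditions hold.
Pairwise compatibility: gcd(m_i, m_j) must divide a_i - a_j for every pair.
Merge one congruence at a time:
  Start: x ≡ 2 (mod 14).
  Combine with x ≡ 15 (mod 18): gcd(14, 18) = 2, and 15 - 2 = 13 is NOT divisible by 2.
    ⇒ system is inconsistent (no integer solution).

No solution (the system is inconsistent).


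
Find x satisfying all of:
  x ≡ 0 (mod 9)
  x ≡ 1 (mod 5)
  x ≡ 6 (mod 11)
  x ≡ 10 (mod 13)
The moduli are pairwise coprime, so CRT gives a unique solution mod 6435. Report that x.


Product of moduli M = 9 · 5 · 11 · 13 = 6435.
Merge one congruence at a time:
  Start: x ≡ 0 (mod 9).
  Combine with x ≡ 1 (mod 5); new modulus lcm = 45.
    Write x = 0 + 9·t and substitute into x ≡ 1 (mod 5): 9·t ≡ 1 − 0 = 1 (mod 5).
    Reduce coefficients mod 5: 4·t ≡ 1 (mod 5).
    The inverse of 4 mod 5 is 4 (since 4·4 = 16 = 3·5 + 1), so t ≡ 4·1 = 4 ≡ 4 (mod 5).
    Then x = 0 + 9·4 = 36, valid modulo lcm(9, 5) = 45: x ≡ 36 (mod 45).
  Combine with x ≡ 6 (mod 11); new modulus lcm = 495.
    Write x = 36 + 45·t and substitute into x ≡ 6 (mod 11): 45·t ≡ 6 − 36 = -30 (mod 11).
    Reduce coefficients mod 11: 1·t ≡ 3 (mod 11).
    So t ≡ 3 (mod 11).
    Then x = 36 + 45·3 = 171, valid modulo lcm(45, 11) = 495: x ≡ 171 (mod 495).
  Combine with x ≡ 10 (mod 13); new modulus lcm = 6435.
    Write x = 171 + 495·t and substitute into x ≡ 10 (mod 13): 495·t ≡ 10 − 171 = -161 (mod 13).
    Reduce coefficients mod 13: 1·t ≡ 8 (mod 13).
    So t ≡ 8 (mod 13).
    Then x = 171 + 495·8 = 4131, valid modulo lcm(495, 13) = 6435: x ≡ 4131 (mod 6435).
Verify against each original: 4131 mod 9 = 0, 4131 mod 5 = 1, 4131 mod 11 = 6, 4131 mod 13 = 10.

x ≡ 4131 (mod 6435).


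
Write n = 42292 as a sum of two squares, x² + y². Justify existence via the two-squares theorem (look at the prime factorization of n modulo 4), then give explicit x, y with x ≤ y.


Step 1: Factor n = 42292 = 2^2 · 97 · 109.
Step 2: Check the mod-4 condition on each prime factor: 2 = 2 (special); 97 ≡ 1 (mod 4), exponent 1; 109 ≡ 1 (mod 4), exponent 1.
All primes ≡ 3 (mod 4) appear to even exponent (or don't appear), so by the two-squares theorem n IS expressible as a sum of two squares.
Step 3: Build a representation. Group n = k² · m with k = 2 and m = 97 · 109 = 10573 (a product of primes ≡ 1 (mod 4)); a representation of m scales to one of n via (k·x)² + (k·y)² = k²(x² + y²). Each prime p ≡ 1 (mod 4) is itself a sum of two squares; find a² by testing p − a² for a perfect square:
  97: 97 − 1² = 96, 97 − 2² = 93, 97 − 3² = 88, 97 − 4² = 81 = 9² ⇒ 97 = 4² + 9².
  109: 109 − 1² = 108, 109 − 2² = 105, 109 − 3² = 100 = 10² ⇒ 109 = 3² + 10².
  Combine using the Brahmagupta–Fibonacci identity (a² + b²)(c² + d²) = (ac − bd)² + (ad + bc)² = (ac + bd)² + (ad − bc)²:
  97 · 109 = 10573: from (4² + 9²)(3² + 10²), take (4·3 − 9·10, 4·10 + 9·3) = (12 − 90, 40 + 27) = (-78, 67); dropping signs (only squares matter) gives (78, 67); check 78² + 67² = 6084 + 4489 = 10573 ✓.
  Scale by k = 2: (2·78, 2·67) = (156, 134).
Step 4: Order so x ≤ y and verify: 134² + 156² = 17956 + 24336 = 42292 = n. ✓

n = 42292 = 134² + 156² (one valid representation with x ≤ y).


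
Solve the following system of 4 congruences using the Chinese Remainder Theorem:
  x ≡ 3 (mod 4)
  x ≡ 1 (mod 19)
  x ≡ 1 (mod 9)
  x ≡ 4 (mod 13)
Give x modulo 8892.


Product of moduli M = 4 · 19 · 9 · 13 = 8892.
Merge one congruence at a time:
  Start: x ≡ 3 (mod 4).
  Combine with x ≡ 1 (mod 19); new modulus lcm = 76.
    Write x = 3 + 4·t and substitute into x ≡ 1 (mod 19): 4·t ≡ 1 − 3 = -2 (mod 19).
    Reduce coefficients mod 19: 4·t ≡ 17 (mod 19).
    The inverse of 4 mod 19 is 5 (since 4·5 = 20 = 1·19 + 1), so t ≡ 5·17 = 85 ≡ 9 (mod 19).
    Then x = 3 + 4·9 = 39, valid modulo lcm(4, 19) = 76: x ≡ 39 (mod 76).
  Combine with x ≡ 1 (mod 9); new modulus lcm = 684.
    Write x = 39 + 76·t and substitute into x ≡ 1 (mod 9): 76·t ≡ 1 − 39 = -38 (mod 9).
    Reduce coefficients mod 9: 4·t ≡ 7 (mod 9).
    The inverse of 4 mod 9 is 7 (since 4·7 = 28 = 3·9 + 1), so t ≡ 7·7 = 49 ≡ 4 (mod 9).
    Then x = 39 + 76·4 = 343, valid modulo lcm(76, 9) = 684: x ≡ 343 (mod 684).
  Combine with x ≡ 4 (mod 13); new modulus lcm = 8892.
    Write x = 343 + 684·t and substitute into x ≡ 4 (mod 13): 684·t ≡ 4 − 343 = -339 (mod 13).
    Reduce coefficients mod 13: 8·t ≡ 12 (mod 13).
    The inverse of 8 mod 13 is 5 (since 8·5 = 40 = 3·13 + 1), so t ≡ 5·12 = 60 ≡ 8 (mod 13).
    Then x = 343 + 684·8 = 5815, valid modulo lcm(684, 13) = 8892: x ≡ 5815 (mod 8892).
Verify against each original: 5815 mod 4 = 3, 5815 mod 19 = 1, 5815 mod 9 = 1, 5815 mod 13 = 4.

x ≡ 5815 (mod 8892).


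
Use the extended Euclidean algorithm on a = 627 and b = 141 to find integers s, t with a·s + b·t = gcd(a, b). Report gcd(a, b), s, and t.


Euclidean algorithm on (627, 141) — divide until remainder is 0:
  627 = 4 · 141 + 63
  141 = 2 · 63 + 15
  63 = 4 · 15 + 3
  15 = 5 · 3 + 0
gcd(627, 141) = 3.
Track Bezout coefficients alongside the remainders: start with r₀ = 627 = a·1 + b·0 (s = 1, t = 0) and r₁ = 141 = a·0 + b·1 (s = 0, t = 1); each new remainder r_{k+1} = r_{k-1} − q_k·r_k inherits s_{k+1} = s_{k-1} − q_k·s_k, t_{k+1} = t_{k-1} − q_k·t_k, so r_k = a·s_k + b·t_k at every step:
  q = 4: r = 63, s = 1 − 4·0 = 1, t = 0 − 4·1 = -4  (check: 627·1 + 141·(-4) = 63)
  q = 2: r = 15, s = 0 − 2·1 = -2, t = 1 − 2·(-4) = 9  (check: 627·(-2) + 141·9 = 15)
  q = 4: r = 3, s = 1 − 4·(-2) = 9, t = -4 − 4·9 = -40  (check: 627·9 + 141·(-40) = 3)
The row with r = 3 (the gcd) gives the Bezout coefficients s = 9, t = -40.
Result: 627 · (9) + 141 · (-40) = 3.

gcd(627, 141) = 3; s = 9, t = -40 (check: 627·9 + 141·(-40) = 3).


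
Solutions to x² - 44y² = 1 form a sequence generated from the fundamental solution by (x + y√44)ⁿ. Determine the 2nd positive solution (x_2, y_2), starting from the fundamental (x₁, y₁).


Step 1: Find the fundamental solution (x₁, y₁) of x² - 44y² = 1.
  Expand √44 as a continued fraction. a₀ = ⌊√44⌋ = 6; iterate m_{k+1} = d_k·a_k − m_k, d_{k+1} = (44 − m_{k+1}²)/d_k, a_{k+1} = ⌊(a₀ + m_{k+1})/d_{k+1}⌋ (starting m₀ = 0, d₀ = 1), with convergents p_k = a_k·p_{k-1} + p_{k-2}, q_k = a_k·q_{k-1} + q_{k-2} (p₋₁ = 1, q₋₁ = 0):
  k = 0: a₀ = 6; p₀/q₀ = 6/1; p₀² − 44·q₀² = 36 − 44 = -8.
  k = 1: m = 6, d = 8, a = ⌊(6 + 6)/8⌋ = 1; p/q = (1·6 + 1)/(1·1 + 0) = 7/1; p² − 44·q² = 49 − 44 = 5.
  k = 2: m = 2, d = 5, a = ⌊(6 + 2)/5⌋ = 1; p/q = (1·7 + 6)/(1·1 + 1) = 13/2; p² − 44·q² = 169 − 176 = -7.
  k = 3: m = 3, d = 7, a = ⌊(6 + 3)/7⌋ = 1; p/q = (1·13 + 7)/(1·2 + 1) = 20/3; p² − 44·q² = 400 − 396 = 4.
  k = 4: m = 4, d = 4, a = ⌊(6 + 4)/4⌋ = 2; p/q = (2·20 + 13)/(2·3 + 2) = 53/8; p² − 44·q² = 2809 − 2816 = -7.
  k = 5: m = 4, d = 7, a = ⌊(6 + 4)/7⌋ = 1; p/q = (1·53 + 20)/(1·8 + 3) = 73/11; p² − 44·q² = 5329 − 5324 = 5.
  k = 6: m = 3, d = 5, a = ⌊(6 + 3)/5⌋ = 1; p/q = (1·73 + 53)/(1·11 + 8) = 126/19; p² − 44·q² = 15876 − 15884 = -8.
  k = 7: m = 2, d = 8, a = ⌊(6 + 2)/8⌋ = 1; p/q = (1·126 + 73)/(1·19 + 11) = 199/30; p² − 44·q² = 39601 − 39600 = 1.
  The first convergent with p² − 44·q² = 1 gives the fundamental solution (x₁, y₁) = (199, 30).
Step 2: Apply the recurrence (x_{n+1}, y_{n+1}) = (x₁x_n + 44y₁y_n, x₁y_n + y₁x_n) repeatedly.
  From (x_1, y_1) = (199, 30): x_2 = 199·199 + 44·30·30 = 79201; y_2 = 199·30 + 30·199 = 11940.
Step 3: Verify x_2² - 44·y_2² = 6272798401 - 6272798400 = 1 (should be 1). ✓

(x_1, y_1) = (199, 30); (x_2, y_2) = (79201, 11940).
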